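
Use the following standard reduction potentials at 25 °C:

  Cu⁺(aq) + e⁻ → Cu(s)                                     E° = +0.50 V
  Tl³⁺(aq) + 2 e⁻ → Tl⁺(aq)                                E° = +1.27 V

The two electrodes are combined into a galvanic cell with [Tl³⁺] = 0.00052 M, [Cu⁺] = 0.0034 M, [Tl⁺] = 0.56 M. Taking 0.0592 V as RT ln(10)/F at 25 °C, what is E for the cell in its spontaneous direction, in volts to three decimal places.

Tl³⁺/Tl⁺ is the cathode (higher E°), Cu⁺/Cu the anode: E°cell = +1.27 − (+0.50) = +0.77 V, n = 2.
Overall: Tl³⁺(aq) + 2 Cu(s) → Tl⁺(aq) + 2 Cu⁺(aq)
Q = [Tl⁺]·[Cu⁺]^2 / ([Tl³⁺]); log Q = -1.905.
E = E° − (0.0592/n) log Q = +0.77 − (0.0592/2)(-1.905) = +0.826 V.

+0.826 V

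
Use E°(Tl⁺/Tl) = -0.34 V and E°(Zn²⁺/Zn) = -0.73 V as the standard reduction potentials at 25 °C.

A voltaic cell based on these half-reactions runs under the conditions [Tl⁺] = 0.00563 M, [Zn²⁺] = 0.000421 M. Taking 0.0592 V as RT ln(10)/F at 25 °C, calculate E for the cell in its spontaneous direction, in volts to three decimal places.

+0.357 V

Tl⁺/Tl is the cathode (higher E°), Zn²⁺/Zn the anode: E°cell = -0.34 − (-0.73) = +0.39 V, n = 2.
Overall: 2 Tl⁺(aq) + Zn(s) → 2 Tl(s) + Zn²⁺(aq)
Q = [Zn²⁺] / ([Tl⁺]^2); log Q = 1.123.
E = E° − (0.0592/n) log Q = +0.39 − (0.0592/2)(1.123) = +0.357 V.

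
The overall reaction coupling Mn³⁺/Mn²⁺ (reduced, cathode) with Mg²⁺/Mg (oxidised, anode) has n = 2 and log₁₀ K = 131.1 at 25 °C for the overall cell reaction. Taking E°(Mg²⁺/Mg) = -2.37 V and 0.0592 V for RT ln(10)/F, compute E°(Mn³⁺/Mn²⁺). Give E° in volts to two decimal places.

+1.51 V

E°cell = (0.0592/n)·log K = (0.0592/2)(131.1) = +3.881 V.
Since Mn³⁺/Mn²⁺ is the cathode and Mg²⁺/Mg the anode, E°cell = E°(Mn³⁺/Mn²⁺) − E°(Mg²⁺/Mg).
So E°(Mn³⁺/Mn²⁺) = E°cell + E°(Mg²⁺/Mg) = +3.881 + (-2.37) = +1.51 V.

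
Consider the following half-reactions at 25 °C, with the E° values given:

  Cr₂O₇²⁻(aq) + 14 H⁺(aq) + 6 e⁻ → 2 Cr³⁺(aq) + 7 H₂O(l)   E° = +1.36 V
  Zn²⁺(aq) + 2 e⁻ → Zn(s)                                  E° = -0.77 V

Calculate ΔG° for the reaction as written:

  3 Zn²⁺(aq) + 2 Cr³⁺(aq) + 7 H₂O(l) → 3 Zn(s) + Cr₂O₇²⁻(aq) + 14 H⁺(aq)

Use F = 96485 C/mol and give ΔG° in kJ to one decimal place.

As written, Zn²⁺/Zn is reduced (cathode) and Cr₂O₇²⁻/Cr³⁺ is oxidised (anode), so E°cell = (-0.77) − (+1.36) = -2.13 V.
Balancing electrons gives n = 6.
ΔG° = −nFE° = −(6)(96485)(-2.13) = 1,233,078 J = +1233.1 kJ.

+1233.1 kJ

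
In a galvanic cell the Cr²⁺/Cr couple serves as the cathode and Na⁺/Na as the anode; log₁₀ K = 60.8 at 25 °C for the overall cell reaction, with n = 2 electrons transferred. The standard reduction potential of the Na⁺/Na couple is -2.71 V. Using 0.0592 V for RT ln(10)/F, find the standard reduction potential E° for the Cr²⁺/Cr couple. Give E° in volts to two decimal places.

E°cell = (0.0592/n)·log K = (0.0592/2)(60.8) = +1.800 V.
Since Cr²⁺/Cr is the cathode and Na⁺/Na the anode, E°cell = E°(Cr²⁺/Cr) − E°(Na⁺/Na).
So E°(Cr²⁺/Cr) = E°cell + E°(Na⁺/Na) = +1.800 + (-2.71) = -0.91 V.

-0.91 V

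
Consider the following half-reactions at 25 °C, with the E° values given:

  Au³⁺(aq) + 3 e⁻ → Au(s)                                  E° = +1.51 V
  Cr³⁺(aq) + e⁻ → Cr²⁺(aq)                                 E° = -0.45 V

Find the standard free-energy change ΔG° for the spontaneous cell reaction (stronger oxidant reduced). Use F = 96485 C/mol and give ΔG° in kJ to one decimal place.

Au³⁺/Au (E° = +1.51 V) is the cathode; Cr³⁺/Cr²⁺ (E° = -0.45 V) is the anode, so E°cell = +1.96 V.
Balancing electrons gives n = 3 (lcm of 3 and 1).
ΔG° = −nFE° = −(3)(96485)(+1.96) = -567,332 J = -567.3 kJ.

-567.3 kJ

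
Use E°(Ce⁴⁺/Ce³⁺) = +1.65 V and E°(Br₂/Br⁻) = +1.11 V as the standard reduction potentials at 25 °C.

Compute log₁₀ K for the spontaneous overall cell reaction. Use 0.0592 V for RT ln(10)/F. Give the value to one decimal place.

Cathode: Ce⁴⁺/Ce³⁺; anode: Br₂/Br⁻. E°cell = +0.54 V, n = 2.
log K = nE°cell / 0.0592 = (2)(+0.54) / 0.0592 = 18.2.

18.2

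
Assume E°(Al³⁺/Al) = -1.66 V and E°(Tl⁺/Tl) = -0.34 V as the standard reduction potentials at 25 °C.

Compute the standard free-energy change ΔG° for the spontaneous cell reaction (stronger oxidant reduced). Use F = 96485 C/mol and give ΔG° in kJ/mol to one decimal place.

-382.1 kJ/mol

Tl⁺/Tl (E° = -0.34 V) is the cathode; Al³⁺/Al (E° = -1.66 V) is the anode, so E°cell = +1.32 V.
Balancing electrons gives n = 3 (lcm of 1 and 3).
ΔG° = −nFE° = −(3)(96485)(+1.32) = -382,081 J = -382.1 kJ/mol.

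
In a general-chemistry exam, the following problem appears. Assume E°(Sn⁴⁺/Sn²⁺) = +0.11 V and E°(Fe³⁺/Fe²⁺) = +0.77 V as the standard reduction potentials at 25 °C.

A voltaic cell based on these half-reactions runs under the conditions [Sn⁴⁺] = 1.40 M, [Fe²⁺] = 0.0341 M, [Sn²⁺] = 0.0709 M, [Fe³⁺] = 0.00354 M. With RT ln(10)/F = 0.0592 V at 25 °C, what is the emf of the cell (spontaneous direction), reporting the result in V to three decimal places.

+0.563 V

Fe³⁺/Fe²⁺ is the cathode (higher E°), Sn⁴⁺/Sn²⁺ the anode: E°cell = +0.77 − (+0.11) = +0.66 V, n = 2.
Overall: 2 Fe³⁺(aq) + Sn²⁺(aq) → 2 Fe²⁺(aq) + Sn⁴⁺(aq)
Q = [Fe²⁺]^2·[Sn⁴⁺] / ([Fe³⁺]^2·[Sn²⁺]); log Q = 3.263.
E = E° − (0.0592/n) log Q = +0.66 − (0.0592/2)(3.263) = +0.563 V.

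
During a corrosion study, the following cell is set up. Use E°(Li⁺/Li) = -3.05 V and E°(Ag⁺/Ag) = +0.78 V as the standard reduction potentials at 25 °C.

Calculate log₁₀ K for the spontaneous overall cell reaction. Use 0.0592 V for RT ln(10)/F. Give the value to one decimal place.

64.7

Cathode: Ag⁺/Ag; anode: Li⁺/Li. E°cell = +3.83 V, n = 1.
log K = nE°cell / 0.0592 = (1)(+3.83) / 0.0592 = 64.7.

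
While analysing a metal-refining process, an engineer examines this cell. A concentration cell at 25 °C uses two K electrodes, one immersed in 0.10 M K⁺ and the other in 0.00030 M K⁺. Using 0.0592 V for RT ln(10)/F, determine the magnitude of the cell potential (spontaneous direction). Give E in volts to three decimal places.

+0.149 V

For a concentration cell E°cell = 0. The 0.10 M side is the cathode (reduction is favoured where [K⁺] is higher).
With n = 1, E = −(0.0592/1) log([K⁺]ₐₙ/[K⁺]꜀ₐₜ) = −(0.0592/1) log(0.0003/0.1) = −(0.0592/1)(-2.523) = +0.149 V.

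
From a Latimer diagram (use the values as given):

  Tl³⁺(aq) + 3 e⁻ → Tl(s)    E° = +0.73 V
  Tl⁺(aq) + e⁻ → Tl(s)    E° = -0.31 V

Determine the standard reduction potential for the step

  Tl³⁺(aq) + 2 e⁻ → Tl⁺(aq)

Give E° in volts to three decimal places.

+1.250 V

Sequential free energies add, so n₃E°₃ = n₁E°₁ + n₂E°₂.
With n₃ = 3, and the known step contributing 1×(-0.31) V, the unknown satisfies 2·E° = 3×(+0.73) − 1×(-0.31) = +2.500.
E° = +2.500 / 2 = +1.250 V.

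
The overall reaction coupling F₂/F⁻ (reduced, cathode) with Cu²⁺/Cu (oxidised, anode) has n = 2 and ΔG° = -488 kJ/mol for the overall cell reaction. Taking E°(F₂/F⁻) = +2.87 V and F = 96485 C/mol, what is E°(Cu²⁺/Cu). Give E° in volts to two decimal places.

E°cell = −ΔG°/(nF) = −(-488×10³)/((2)(96485)) = +2.529 V.
Since F₂/F⁻ is the cathode and Cu²⁺/Cu the anode, E°cell = E°(F₂/F⁻) − E°(Cu²⁺/Cu).
So E°(Cu²⁺/Cu) = E°(F₂/F⁻) − E°cell = (+2.87) − (+2.529) = +0.34 V.

+0.34 V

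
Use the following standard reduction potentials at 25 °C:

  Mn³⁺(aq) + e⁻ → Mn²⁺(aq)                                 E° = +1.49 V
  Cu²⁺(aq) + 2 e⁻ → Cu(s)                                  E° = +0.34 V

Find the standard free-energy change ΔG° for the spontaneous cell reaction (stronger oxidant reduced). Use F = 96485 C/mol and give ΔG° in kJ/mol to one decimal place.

Mn³⁺/Mn²⁺ (E° = +1.49 V) is the cathode; Cu²⁺/Cu (E° = +0.34 V) is the anode, so E°cell = +1.15 V.
Balancing electrons gives n = 2 (lcm of 1 and 2).
ΔG° = −nFE° = −(2)(96485)(+1.15) = -221,915 J = -221.9 kJ/mol.

-221.9 kJ/mol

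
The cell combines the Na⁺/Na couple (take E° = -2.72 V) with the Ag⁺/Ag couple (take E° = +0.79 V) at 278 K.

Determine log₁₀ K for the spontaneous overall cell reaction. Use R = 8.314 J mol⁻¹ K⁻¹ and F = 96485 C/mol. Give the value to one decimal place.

Cathode: Ag⁺/Ag; anode: Na⁺/Na. E°cell = (+0.79) − (-2.72) = +3.51 V, with n = 1.
ΔG° = −nFE° = −RT ln K, so ln K = nFE°/(RT) = (1)(96485)(+3.51) / ((8.314)(278)) = 146.525.
log₁₀ K = 146.525 / ln 10 = 63.6.

63.6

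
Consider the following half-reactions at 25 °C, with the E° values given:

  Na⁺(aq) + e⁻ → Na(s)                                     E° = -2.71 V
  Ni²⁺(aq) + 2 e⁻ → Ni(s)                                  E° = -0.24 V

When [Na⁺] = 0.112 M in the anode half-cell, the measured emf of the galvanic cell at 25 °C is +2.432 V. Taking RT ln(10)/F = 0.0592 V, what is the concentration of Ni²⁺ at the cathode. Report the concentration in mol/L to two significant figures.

0.00065 M

Ni²⁺/Ni is the cathode, Na⁺/Na the anode: E°cell = +2.47 V, n = 2.
Overall reaction: Ni²⁺(aq) + 2 Na(s) → Ni(s) + 2 Na⁺(aq); Q = [Na⁺]^2/[Ni²⁺]^1.
From E = E° − (0.0592/n) log Q: log Q = (E° − E)·n/0.0592 = (+2.47 − (+2.432))·2/0.0592 = 1.2838.
So 1·log[Ni²⁺] = 2·log(0.112) − log Q = -1.9016 − (1.2838) = -3.1854; [Ni²⁺] = 10^(-3.1854) ≈ 0.00065 M.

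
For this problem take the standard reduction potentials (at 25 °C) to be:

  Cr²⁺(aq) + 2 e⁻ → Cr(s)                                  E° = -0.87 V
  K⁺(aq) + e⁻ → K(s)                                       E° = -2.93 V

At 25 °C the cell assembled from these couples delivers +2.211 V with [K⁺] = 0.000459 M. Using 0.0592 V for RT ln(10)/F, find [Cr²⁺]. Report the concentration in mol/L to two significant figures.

0.027 M

Cr²⁺/Cr is the cathode, K⁺/K the anode: E°cell = +2.06 V, n = 2.
Overall reaction: Cr²⁺(aq) + 2 K(s) → Cr(s) + 2 K⁺(aq); Q = [K⁺]^2/[Cr²⁺]^1.
From E = E° − (0.0592/n) log Q: log Q = (E° − E)·n/0.0592 = (+2.06 − (+2.211))·2/0.0592 = -5.1014.
So 1·log[Cr²⁺] = 2·log(0.000459) − log Q = -6.6764 − (-5.1014) = -1.5750; [Cr²⁺] = 10^(-1.5750) ≈ 0.027 M.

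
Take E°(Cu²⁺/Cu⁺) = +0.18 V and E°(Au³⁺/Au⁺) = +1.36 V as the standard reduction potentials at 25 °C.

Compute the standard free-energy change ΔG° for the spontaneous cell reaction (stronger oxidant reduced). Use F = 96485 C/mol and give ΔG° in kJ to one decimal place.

Au³⁺/Au⁺ (E° = +1.36 V) is the cathode; Cu²⁺/Cu⁺ (E° = +0.18 V) is the anode, so E°cell = +1.18 V.
Balancing electrons gives n = 2 (lcm of 2 and 1).
ΔG° = −nFE° = −(2)(96485)(+1.18) = -227,705 J = -227.7 kJ.

-227.7 kJ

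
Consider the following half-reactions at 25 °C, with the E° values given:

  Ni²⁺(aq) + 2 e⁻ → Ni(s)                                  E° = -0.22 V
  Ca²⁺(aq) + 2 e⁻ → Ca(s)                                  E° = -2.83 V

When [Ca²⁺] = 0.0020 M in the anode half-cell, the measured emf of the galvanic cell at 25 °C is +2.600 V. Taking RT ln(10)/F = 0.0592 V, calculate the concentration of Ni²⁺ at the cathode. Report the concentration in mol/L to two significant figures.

Ni²⁺/Ni is the cathode, Ca²⁺/Ca the anode: E°cell = +2.61 V, n = 2.
Overall reaction: Ni²⁺(aq) + Ca(s) → Ni(s) + Ca²⁺(aq); Q = [Ca²⁺]^1/[Ni²⁺]^1.
From E = E° − (0.0592/n) log Q: log Q = (E° − E)·n/0.0592 = (+2.61 − (+2.600))·2/0.0592 = 0.3378.
So 1·log[Ni²⁺] = 1·log(0.002) − log Q = -2.6990 − (0.3378) = -3.0368; [Ni²⁺] = 10^(-3.0368) ≈ 0.00092 M.

0.00092 M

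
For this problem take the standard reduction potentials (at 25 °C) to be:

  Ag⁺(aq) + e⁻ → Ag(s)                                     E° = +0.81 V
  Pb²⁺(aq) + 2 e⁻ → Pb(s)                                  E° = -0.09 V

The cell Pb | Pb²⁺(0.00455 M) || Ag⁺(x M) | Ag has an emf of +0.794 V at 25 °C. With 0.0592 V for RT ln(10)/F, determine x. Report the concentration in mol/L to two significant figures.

Ag⁺/Ag is the cathode, Pb²⁺/Pb the anode: E°cell = +0.90 V, n = 2.
Overall reaction: 2 Ag⁺(aq) + Pb(s) → 2 Ag(s) + Pb²⁺(aq); Q = [Pb²⁺]^1/[Ag⁺]^2.
From E = E° − (0.0592/n) log Q: log Q = (E° − E)·n/0.0592 = (+0.90 − (+0.794))·2/0.0592 = 3.5811.
So 2·log[Ag⁺] = 1·log(0.00455) − log Q = -2.3420 − (3.5811) = -5.9231; log[Ag⁺] = -5.9231 / 2 = -2.9615; [Ag⁺] = 10^(-2.9615) ≈ 0.0011 M.

0.0011 M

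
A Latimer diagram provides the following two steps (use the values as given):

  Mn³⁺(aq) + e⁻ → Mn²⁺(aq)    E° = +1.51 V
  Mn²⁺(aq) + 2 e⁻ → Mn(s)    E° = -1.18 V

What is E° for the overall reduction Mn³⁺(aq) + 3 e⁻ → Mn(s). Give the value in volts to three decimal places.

Standard free energies of sequential steps add: ΔG°₃ = ΔG°₁ + ΔG°₂, so n₃E°₃ = n₁E°₁ + n₂E°₂.
E°₃ = (1×+1.51 + 2×-1.18) / 3 = (-0.850) / 3 = -0.283 V.

-0.283 V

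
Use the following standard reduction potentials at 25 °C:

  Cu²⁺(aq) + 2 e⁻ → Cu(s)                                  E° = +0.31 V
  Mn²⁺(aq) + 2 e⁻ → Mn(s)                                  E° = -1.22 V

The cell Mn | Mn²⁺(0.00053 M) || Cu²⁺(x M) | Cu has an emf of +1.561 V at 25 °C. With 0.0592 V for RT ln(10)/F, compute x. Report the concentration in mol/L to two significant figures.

0.0059 M

Cu²⁺/Cu is the cathode, Mn²⁺/Mn the anode: E°cell = +1.53 V, n = 2.
Overall reaction: Cu²⁺(aq) + Mn(s) → Cu(s) + Mn²⁺(aq); Q = [Mn²⁺]^1/[Cu²⁺]^1.
From E = E° − (0.0592/n) log Q: log Q = (E° − E)·n/0.0592 = (+1.53 − (+1.561))·2/0.0592 = -1.0473.
So 1·log[Cu²⁺] = 1·log(0.00053) − log Q = -3.2757 − (-1.0473) = -2.2284; [Cu²⁺] = 10^(-2.2284) ≈ 0.0059 M.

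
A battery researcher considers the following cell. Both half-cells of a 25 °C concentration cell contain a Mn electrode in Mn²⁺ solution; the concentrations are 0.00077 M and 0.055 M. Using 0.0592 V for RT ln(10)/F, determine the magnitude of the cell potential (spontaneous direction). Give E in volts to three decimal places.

+0.055 V

For a concentration cell E°cell = 0. The 0.055 M side is the cathode (reduction is favoured where [Mn²⁺] is higher).
With n = 2, E = −(0.0592/2) log([Mn²⁺]ₐₙ/[Mn²⁺]꜀ₐₜ) = −(0.0592/2) log(0.00077/0.055) = −(0.0592/2)(-1.854) = +0.055 V.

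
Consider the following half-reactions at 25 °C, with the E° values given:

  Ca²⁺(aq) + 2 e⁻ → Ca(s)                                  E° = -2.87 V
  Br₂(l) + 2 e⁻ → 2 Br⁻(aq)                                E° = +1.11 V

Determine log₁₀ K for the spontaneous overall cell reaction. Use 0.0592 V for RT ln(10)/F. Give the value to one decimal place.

Cathode: Br₂/Br⁻; anode: Ca²⁺/Ca. E°cell = +3.98 V, n = 2.
log K = nE°cell / 0.0592 = (2)(+3.98) / 0.0592 = 134.5.

134.5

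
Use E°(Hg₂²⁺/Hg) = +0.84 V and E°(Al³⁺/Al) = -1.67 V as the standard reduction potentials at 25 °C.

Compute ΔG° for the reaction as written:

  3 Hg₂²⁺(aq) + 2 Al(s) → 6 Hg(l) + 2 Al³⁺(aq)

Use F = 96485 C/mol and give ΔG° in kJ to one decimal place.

-1453.1 kJ

As written, Hg₂²⁺/Hg is reduced (cathode) and Al³⁺/Al is oxidised (anode), so E°cell = (+0.84) − (-1.67) = +2.51 V.
Balancing electrons gives n = 6.
ΔG° = −nFE° = −(6)(96485)(+2.51) = -1,453,064 J = -1453.1 kJ.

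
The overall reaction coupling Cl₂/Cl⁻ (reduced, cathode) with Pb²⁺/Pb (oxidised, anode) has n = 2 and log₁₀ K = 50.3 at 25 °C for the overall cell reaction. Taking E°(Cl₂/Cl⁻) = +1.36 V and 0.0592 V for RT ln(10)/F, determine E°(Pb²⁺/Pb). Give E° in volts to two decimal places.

-0.13 V

E°cell = (0.0592/n)·log K = (0.0592/2)(50.3) = +1.489 V.
Since Cl₂/Cl⁻ is the cathode and Pb²⁺/Pb the anode, E°cell = E°(Cl₂/Cl⁻) − E°(Pb²⁺/Pb).
So E°(Pb²⁺/Pb) = E°(Cl₂/Cl⁻) − E°cell = (+1.36) − (+1.489) = -0.13 V.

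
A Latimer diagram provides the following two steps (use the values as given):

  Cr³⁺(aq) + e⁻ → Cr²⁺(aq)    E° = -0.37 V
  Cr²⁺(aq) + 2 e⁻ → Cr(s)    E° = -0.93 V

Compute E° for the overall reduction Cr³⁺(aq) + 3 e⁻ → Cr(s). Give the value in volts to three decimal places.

Standard free energies of sequential steps add: ΔG°₃ = ΔG°₁ + ΔG°₂, so n₃E°₃ = n₁E°₁ + n₂E°₂.
E°₃ = (1×-0.37 + 2×-0.93) / 3 = (-2.230) / 3 = -0.743 V.

-0.743 V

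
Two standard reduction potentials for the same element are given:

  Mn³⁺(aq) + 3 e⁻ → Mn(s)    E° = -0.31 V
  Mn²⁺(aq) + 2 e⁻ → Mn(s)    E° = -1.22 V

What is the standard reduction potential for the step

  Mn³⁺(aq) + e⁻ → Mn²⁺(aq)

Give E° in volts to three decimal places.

Sequential free energies add, so n₃E°₃ = n₁E°₁ + n₂E°₂.
With n₃ = 3, and the known step contributing 2×(-1.22) V, the unknown satisfies 1·E° = 3×(-0.31) − 2×(-1.22) = +1.510.
E° = +1.510 / 1 = +1.510 V.

+1.510 V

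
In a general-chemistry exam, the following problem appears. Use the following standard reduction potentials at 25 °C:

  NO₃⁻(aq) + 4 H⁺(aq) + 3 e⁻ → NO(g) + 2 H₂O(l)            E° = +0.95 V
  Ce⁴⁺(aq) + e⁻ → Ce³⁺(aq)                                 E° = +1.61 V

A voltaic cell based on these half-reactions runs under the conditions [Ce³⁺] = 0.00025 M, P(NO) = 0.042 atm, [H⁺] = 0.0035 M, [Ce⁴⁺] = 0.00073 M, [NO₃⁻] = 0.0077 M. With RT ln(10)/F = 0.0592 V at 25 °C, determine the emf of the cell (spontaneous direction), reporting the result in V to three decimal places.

Ce⁴⁺/Ce³⁺ is the cathode (higher E°), NO₃⁻/NO the anode: E°cell = +1.61 − (+0.95) = +0.66 V, n = 3.
Overall: 3 Ce⁴⁺(aq) + NO(g) + 2 H₂O(l) → 3 Ce³⁺(aq) + NO₃⁻(aq) + 4 H⁺(aq)
Q = [Ce³⁺]^3·[NO₃⁻]·[H⁺]^4 / ([Ce⁴⁺]^3·P(NO)); log Q = -11.957.
E = E° − (0.0592/n) log Q = +0.66 − (0.0592/3)(-11.957) = +0.896 V.

+0.896 V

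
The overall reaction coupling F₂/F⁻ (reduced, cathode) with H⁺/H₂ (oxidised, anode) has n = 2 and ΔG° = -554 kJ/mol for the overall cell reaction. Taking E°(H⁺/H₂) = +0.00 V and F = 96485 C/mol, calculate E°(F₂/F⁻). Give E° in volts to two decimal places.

+2.87 V

E°cell = −ΔG°/(nF) = −(-554×10³)/((2)(96485)) = +2.871 V.
Since F₂/F⁻ is the cathode and H⁺/H₂ the anode, E°cell = E°(F₂/F⁻) − E°(H⁺/H₂).
So E°(F₂/F⁻) = E°cell + E°(H⁺/H₂) = +2.871 + (+0.00) = +2.87 V.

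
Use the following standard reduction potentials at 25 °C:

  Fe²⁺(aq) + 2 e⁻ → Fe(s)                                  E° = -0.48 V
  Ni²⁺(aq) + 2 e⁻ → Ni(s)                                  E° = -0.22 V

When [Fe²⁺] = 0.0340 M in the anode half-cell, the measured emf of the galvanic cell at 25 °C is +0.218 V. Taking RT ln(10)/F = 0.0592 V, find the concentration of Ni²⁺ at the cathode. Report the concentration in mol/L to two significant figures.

Ni²⁺/Ni is the cathode, Fe²⁺/Fe the anode: E°cell = +0.26 V, n = 2.
Overall reaction: Ni²⁺(aq) + Fe(s) → Ni(s) + Fe²⁺(aq); Q = [Fe²⁺]^1/[Ni²⁺]^1.
From E = E° − (0.0592/n) log Q: log Q = (E° − E)·n/0.0592 = (+0.26 − (+0.218))·2/0.0592 = 1.4189.
So 1·log[Ni²⁺] = 1·log(0.034) − log Q = -1.4685 − (1.4189) = -2.8874; [Ni²⁺] = 10^(-2.8874) ≈ 0.0013 M.

0.0013 M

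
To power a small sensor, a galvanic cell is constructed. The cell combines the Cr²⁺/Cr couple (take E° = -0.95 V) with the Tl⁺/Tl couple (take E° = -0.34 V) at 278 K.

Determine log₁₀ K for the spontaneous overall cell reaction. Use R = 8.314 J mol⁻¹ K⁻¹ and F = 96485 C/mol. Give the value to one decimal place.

22.1

Cathode: Tl⁺/Tl; anode: Cr²⁺/Cr. E°cell = (-0.34) − (-0.95) = +0.61 V, with n = 2.
ΔG° = −nFE° = −RT ln K, so ln K = nFE°/(RT) = (2)(96485)(+0.61) / ((8.314)(278)) = 50.929.
log₁₀ K = 50.929 / ln 10 = 22.1.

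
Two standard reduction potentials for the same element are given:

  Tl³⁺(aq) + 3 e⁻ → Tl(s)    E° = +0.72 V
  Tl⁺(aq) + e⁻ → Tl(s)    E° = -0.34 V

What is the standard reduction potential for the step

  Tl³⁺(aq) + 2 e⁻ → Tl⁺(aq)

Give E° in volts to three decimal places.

+1.250 V

Sequential free energies add, so n₃E°₃ = n₁E°₁ + n₂E°₂.
With n₃ = 3, and the known step contributing 1×(-0.34) V, the unknown satisfies 2·E° = 3×(+0.72) − 1×(-0.34) = +2.500.
E° = +2.500 / 2 = +1.250 V.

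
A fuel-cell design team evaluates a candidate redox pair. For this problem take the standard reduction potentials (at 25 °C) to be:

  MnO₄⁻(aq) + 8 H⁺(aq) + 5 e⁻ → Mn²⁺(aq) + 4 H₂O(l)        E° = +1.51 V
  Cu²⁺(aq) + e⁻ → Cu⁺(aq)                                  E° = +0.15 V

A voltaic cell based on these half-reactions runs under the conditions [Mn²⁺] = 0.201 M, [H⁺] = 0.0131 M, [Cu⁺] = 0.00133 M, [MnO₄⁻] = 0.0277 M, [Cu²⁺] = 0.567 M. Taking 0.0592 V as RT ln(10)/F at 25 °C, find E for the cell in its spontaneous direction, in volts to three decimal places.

MnO₄⁻/Mn²⁺ is the cathode (higher E°), Cu²⁺/Cu⁺ the anode: E°cell = +1.51 − (+0.15) = +1.36 V, n = 5.
Overall: MnO₄⁻(aq) + 8 H⁺(aq) + 5 Cu⁺(aq) → Mn²⁺(aq) + 4 H₂O(l) + 5 Cu²⁺(aq)
Q = [Mn²⁺]·[Cu²⁺]^5 / ([MnO₄⁻]·[H⁺]^8·[Cu⁺]^5); log Q = 29.071.
E = E° − (0.0592/n) log Q = +1.36 − (0.0592/5)(29.071) = +1.016 V.

+1.016 V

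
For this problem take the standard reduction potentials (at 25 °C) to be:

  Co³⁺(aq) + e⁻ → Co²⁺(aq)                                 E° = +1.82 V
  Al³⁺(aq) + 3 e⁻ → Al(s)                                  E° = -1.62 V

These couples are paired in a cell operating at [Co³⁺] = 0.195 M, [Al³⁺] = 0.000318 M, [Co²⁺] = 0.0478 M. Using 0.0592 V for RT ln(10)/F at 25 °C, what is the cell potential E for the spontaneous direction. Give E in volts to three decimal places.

+3.545 V

Co³⁺/Co²⁺ is the cathode (higher E°), Al³⁺/Al the anode: E°cell = +1.82 − (-1.62) = +3.44 V, n = 3.
Overall: 3 Co³⁺(aq) + Al(s) → 3 Co²⁺(aq) + Al³⁺(aq)
Q = [Co²⁺]^3·[Al³⁺] / ([Co³⁺]^3); log Q = -5.329.
E = E° − (0.0592/n) log Q = +3.44 − (0.0592/3)(-5.329) = +3.545 V.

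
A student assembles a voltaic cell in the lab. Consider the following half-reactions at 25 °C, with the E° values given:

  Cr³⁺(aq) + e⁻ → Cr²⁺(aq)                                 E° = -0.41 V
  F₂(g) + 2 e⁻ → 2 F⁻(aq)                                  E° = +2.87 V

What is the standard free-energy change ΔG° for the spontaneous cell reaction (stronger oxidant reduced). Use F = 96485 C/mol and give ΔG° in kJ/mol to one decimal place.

F₂/F⁻ (E° = +2.87 V) is the cathode; Cr³⁺/Cr²⁺ (E° = -0.41 V) is the anode, so E°cell = +3.28 V.
Balancing electrons gives n = 2 (lcm of 2 and 1).
ΔG° = −nFE° = −(2)(96485)(+3.28) = -632,942 J = -632.9 kJ/mol.

-632.9 kJ/mol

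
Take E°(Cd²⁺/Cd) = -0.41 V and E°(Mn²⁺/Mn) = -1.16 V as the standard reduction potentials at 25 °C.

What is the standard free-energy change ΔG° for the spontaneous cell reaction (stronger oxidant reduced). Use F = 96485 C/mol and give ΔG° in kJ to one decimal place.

Cd²⁺/Cd (E° = -0.41 V) is the cathode; Mn²⁺/Mn (E° = -1.16 V) is the anode, so E°cell = +0.75 V.
Balancing electrons gives n = 2 (lcm of 2 and 2).
ΔG° = −nFE° = −(2)(96485)(+0.75) = -144,728 J = -144.7 kJ.

-144.7 kJ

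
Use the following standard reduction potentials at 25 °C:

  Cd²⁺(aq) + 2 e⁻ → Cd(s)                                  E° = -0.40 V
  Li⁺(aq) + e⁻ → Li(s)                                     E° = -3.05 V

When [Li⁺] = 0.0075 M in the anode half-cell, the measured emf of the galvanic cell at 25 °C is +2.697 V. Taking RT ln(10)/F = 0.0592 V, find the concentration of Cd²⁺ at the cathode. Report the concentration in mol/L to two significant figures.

Cd²⁺/Cd is the cathode, Li⁺/Li the anode: E°cell = +2.65 V, n = 2.
Overall reaction: Cd²⁺(aq) + 2 Li(s) → Cd(s) + 2 Li⁺(aq); Q = [Li⁺]^2/[Cd²⁺]^1.
From E = E° − (0.0592/n) log Q: log Q = (E° − E)·n/0.0592 = (+2.65 − (+2.697))·2/0.0592 = -1.5878.
So 1·log[Cd²⁺] = 2·log(0.0075) − log Q = -4.2499 − (-1.5878) = -2.6621; [Cd²⁺] = 10^(-2.6621) ≈ 0.0022 M.

0.0022 M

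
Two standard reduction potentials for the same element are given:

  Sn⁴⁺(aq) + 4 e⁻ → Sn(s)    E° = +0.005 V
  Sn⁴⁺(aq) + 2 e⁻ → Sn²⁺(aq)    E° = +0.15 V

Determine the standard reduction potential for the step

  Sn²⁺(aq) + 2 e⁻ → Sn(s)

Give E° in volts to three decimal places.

-0.140 V

Sequential free energies add, so n₃E°₃ = n₁E°₁ + n₂E°₂.
With n₃ = 4, and the known step contributing 2×(+0.15) V, the unknown satisfies 2·E° = 4×(+0.005) − 2×(+0.15) = -0.280.
E° = -0.280 / 2 = -0.140 V.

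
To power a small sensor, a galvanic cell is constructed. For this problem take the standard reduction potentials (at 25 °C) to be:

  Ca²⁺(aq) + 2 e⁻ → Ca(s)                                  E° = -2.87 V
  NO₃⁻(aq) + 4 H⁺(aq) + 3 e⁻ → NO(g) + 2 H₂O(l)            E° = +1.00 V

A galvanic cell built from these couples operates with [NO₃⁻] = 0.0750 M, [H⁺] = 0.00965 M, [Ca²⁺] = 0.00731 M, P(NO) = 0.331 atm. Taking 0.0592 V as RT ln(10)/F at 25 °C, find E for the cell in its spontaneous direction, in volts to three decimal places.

+3.761 V

NO₃⁻/NO is the cathode (higher E°), Ca²⁺/Ca the anode: E°cell = +1.00 − (-2.87) = +3.87 V, n = 6.
Overall: 2 NO₃⁻(aq) + 8 H⁺(aq) + 3 Ca(s) → 2 NO(g) + 4 H₂O(l) + 3 Ca²⁺(aq)
Q = P(NO)^2·[Ca²⁺]^3 / ([NO₃⁻]^2·[H⁺]^8); log Q = 11.005.
E = E° − (0.0592/n) log Q = +3.87 − (0.0592/6)(11.005) = +3.761 V.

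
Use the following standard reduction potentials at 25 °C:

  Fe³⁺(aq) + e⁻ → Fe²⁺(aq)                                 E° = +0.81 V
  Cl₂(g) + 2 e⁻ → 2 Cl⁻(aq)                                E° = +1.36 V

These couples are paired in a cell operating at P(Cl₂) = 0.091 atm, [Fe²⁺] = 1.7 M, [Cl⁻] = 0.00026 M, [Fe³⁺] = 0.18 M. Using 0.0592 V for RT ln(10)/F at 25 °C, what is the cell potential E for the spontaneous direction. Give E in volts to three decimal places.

+0.789 V

Cl₂/Cl⁻ is the cathode (higher E°), Fe³⁺/Fe²⁺ the anode: E°cell = +1.36 − (+0.81) = +0.55 V, n = 2.
Overall: Cl₂(g) + 2 Fe²⁺(aq) → 2 Cl⁻(aq) + 2 Fe³⁺(aq)
Q = [Cl⁻]^2·[Fe³⁺]^2 / (P(Cl₂)·[Fe²⁺]^2); log Q = -8.079.
E = E° − (0.0592/n) log Q = +0.55 − (0.0592/2)(-8.079) = +0.789 V.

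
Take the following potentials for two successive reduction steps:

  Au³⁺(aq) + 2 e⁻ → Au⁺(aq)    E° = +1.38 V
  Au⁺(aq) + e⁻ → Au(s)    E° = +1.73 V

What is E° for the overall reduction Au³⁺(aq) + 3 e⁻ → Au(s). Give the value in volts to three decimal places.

+1.497 V

Adding the free-energy changes (−nFE°) of the two steps gives −n₃FE°₃ = −n₁FE°₁ − n₂FE°₂.
E°₃ = (2×+1.38 + 1×+1.73) / 3 = (+4.490) / 3 = +1.497 V.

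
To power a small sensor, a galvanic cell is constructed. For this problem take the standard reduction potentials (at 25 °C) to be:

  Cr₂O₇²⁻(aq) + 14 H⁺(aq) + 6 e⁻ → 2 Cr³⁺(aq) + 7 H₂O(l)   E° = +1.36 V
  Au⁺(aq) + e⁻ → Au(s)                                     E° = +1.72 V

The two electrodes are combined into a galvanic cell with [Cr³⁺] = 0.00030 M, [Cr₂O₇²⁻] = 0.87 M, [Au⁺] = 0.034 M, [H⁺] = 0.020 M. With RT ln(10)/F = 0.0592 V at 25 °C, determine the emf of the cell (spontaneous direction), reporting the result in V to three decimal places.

Au⁺/Au is the cathode (higher E°), Cr₂O₇²⁻/Cr³⁺ the anode: E°cell = +1.72 − (+1.36) = +0.36 V, n = 6.
Overall: 6 Au⁺(aq) + 2 Cr³⁺(aq) + 7 H₂O(l) → 6 Au(s) + Cr₂O₇²⁻(aq) + 14 H⁺(aq)
Q = [Cr₂O₇²⁻]·[H⁺]^14 / ([Au⁺]^6·[Cr³⁺]^2); log Q = -7.989.
E = E° − (0.0592/n) log Q = +0.36 − (0.0592/6)(-7.989) = +0.439 V.

+0.439 V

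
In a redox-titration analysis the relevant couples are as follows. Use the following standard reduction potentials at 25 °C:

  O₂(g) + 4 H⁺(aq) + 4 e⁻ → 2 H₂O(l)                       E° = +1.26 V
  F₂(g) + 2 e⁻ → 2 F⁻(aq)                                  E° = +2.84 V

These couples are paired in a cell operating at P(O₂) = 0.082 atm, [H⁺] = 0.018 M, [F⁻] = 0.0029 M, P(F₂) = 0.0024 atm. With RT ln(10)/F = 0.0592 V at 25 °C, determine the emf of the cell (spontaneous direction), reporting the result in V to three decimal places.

+1.772 V

F₂/F⁻ is the cathode (higher E°), O₂/H₂O the anode: E°cell = +2.84 − (+1.26) = +1.58 V, n = 4.
Overall: 2 F₂(g) + 2 H₂O(l) → 4 F⁻(aq) + O₂(g) + 4 H⁺(aq)
Q = [F⁻]^4·P(O₂)·[H⁺]^4 / (P(F₂)^2); log Q = -12.976.
E = E° − (0.0592/n) log Q = +1.58 − (0.0592/4)(-12.976) = +1.772 V.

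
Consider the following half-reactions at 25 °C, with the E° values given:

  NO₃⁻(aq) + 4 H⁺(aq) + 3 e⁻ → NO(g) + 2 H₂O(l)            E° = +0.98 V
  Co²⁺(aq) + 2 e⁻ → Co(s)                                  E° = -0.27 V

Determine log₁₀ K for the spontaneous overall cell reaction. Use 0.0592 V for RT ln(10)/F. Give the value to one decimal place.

126.7

Cathode: NO₃⁻/NO; anode: Co²⁺/Co. E°cell = +1.25 V, n = 6.
log K = nE°cell / 0.0592 = (6)(+1.25) / 0.0592 = 126.7.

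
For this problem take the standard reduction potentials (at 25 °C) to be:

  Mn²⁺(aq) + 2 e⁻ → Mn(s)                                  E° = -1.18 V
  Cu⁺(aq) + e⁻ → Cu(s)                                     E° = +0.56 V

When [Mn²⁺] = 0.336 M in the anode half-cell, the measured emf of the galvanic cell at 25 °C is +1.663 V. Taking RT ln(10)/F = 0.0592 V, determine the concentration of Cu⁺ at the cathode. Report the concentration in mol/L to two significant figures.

0.029 M

Cu⁺/Cu is the cathode, Mn²⁺/Mn the anode: E°cell = +1.74 V, n = 2.
Overall reaction: 2 Cu⁺(aq) + Mn(s) → 2 Cu(s) + Mn²⁺(aq); Q = [Mn²⁺]^1/[Cu⁺]^2.
From E = E° − (0.0592/n) log Q: log Q = (E° − E)·n/0.0592 = (+1.74 − (+1.663))·2/0.0592 = 2.6014.
So 2·log[Cu⁺] = 1·log(0.336) − log Q = -0.4737 − (2.6014) = -3.0751; log[Cu⁺] = -3.0751 / 2 = -1.5375; [Cu⁺] = 10^(-1.5375) ≈ 0.029 M.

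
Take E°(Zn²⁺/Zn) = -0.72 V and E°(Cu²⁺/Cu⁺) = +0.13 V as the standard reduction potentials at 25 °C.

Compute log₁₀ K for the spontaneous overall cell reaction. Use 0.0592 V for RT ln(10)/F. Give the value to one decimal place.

28.7

Cathode: Cu²⁺/Cu⁺; anode: Zn²⁺/Zn. E°cell = +0.85 V, n = 2.
log K = nE°cell / 0.0592 = (2)(+0.85) / 0.0592 = 28.7.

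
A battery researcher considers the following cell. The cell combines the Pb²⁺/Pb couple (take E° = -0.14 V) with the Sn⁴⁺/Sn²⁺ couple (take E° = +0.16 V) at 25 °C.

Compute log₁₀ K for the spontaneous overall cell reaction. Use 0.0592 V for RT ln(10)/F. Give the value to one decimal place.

Cathode: Sn⁴⁺/Sn²⁺; anode: Pb²⁺/Pb. E°cell = +0.30 V, n = 2.
log K = nE°cell / 0.0592 = (2)(+0.30) / 0.0592 = 10.1.

10.1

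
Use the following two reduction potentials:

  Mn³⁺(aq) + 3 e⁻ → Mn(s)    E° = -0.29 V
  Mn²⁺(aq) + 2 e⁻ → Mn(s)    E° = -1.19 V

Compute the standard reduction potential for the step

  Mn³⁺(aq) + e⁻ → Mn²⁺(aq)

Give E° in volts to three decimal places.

Sequential free energies add, so n₃E°₃ = n₁E°₁ + n₂E°₂.
With n₃ = 3, and the known step contributing 2×(-1.19) V, the unknown satisfies 1·E° = 3×(-0.29) − 2×(-1.19) = +1.510.
E° = +1.510 / 1 = +1.510 V.

+1.510 V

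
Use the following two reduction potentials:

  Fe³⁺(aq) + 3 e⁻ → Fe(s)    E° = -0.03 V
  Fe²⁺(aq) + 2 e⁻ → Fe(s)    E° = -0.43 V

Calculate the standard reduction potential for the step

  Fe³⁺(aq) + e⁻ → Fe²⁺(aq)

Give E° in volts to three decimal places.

+0.770 V

Sequential free energies add, so n₃E°₃ = n₁E°₁ + n₂E°₂.
With n₃ = 3, and the known step contributing 2×(-0.43) V, the unknown satisfies 1·E° = 3×(-0.03) − 2×(-0.43) = +0.770.
E° = +0.770 / 1 = +0.770 V.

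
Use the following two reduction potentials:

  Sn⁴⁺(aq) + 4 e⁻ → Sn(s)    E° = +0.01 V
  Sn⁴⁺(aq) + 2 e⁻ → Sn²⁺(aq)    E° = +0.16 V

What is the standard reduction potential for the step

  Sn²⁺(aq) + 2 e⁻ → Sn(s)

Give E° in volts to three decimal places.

Sequential free energies add, so n₃E°₃ = n₁E°₁ + n₂E°₂.
With n₃ = 4, and the known step contributing 2×(+0.16) V, the unknown satisfies 2·E° = 4×(+0.01) − 2×(+0.16) = -0.280.
E° = -0.280 / 2 = -0.140 V.

-0.140 V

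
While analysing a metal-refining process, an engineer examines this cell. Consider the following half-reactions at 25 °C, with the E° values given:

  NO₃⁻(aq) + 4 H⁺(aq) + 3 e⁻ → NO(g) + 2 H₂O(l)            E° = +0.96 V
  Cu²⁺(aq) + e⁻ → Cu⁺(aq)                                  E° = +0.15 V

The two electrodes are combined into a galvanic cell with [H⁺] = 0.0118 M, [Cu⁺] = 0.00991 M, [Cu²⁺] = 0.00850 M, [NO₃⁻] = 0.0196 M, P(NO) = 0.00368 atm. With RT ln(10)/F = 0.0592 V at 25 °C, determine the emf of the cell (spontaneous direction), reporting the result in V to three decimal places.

NO₃⁻/NO is the cathode (higher E°), Cu²⁺/Cu⁺ the anode: E°cell = +0.96 − (+0.15) = +0.81 V, n = 3.
Overall: NO₃⁻(aq) + 4 H⁺(aq) + 3 Cu⁺(aq) → NO(g) + 2 H₂O(l) + 3 Cu²⁺(aq)
Q = P(NO)·[Cu²⁺]^3 / ([NO₃⁻]·[H⁺]^4·[Cu⁺]^3); log Q = 6.786.
E = E° − (0.0592/n) log Q = +0.81 − (0.0592/3)(6.786) = +0.676 V.

+0.676 V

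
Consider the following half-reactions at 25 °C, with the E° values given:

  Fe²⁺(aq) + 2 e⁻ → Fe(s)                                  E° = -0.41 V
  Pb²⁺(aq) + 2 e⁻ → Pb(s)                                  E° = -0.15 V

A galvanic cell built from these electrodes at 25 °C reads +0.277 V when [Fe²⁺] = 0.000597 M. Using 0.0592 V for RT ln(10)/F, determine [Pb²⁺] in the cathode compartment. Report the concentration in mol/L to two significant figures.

0.0022 M

Pb²⁺/Pb is the cathode, Fe²⁺/Fe the anode: E°cell = +0.26 V, n = 2.
Overall reaction: Pb²⁺(aq) + Fe(s) → Pb(s) + Fe²⁺(aq); Q = [Fe²⁺]^1/[Pb²⁺]^1.
From E = E° − (0.0592/n) log Q: log Q = (E° − E)·n/0.0592 = (+0.26 − (+0.277))·2/0.0592 = -0.5743.
So 1·log[Pb²⁺] = 1·log(0.000597) − log Q = -3.2240 − (-0.5743) = -2.6497; [Pb²⁺] = 10^(-2.6497) ≈ 0.0022 M.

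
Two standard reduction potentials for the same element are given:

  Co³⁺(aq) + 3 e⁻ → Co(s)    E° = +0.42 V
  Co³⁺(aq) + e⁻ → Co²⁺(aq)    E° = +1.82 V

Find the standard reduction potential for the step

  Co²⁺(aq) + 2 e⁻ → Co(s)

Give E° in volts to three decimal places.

-0.280 V

Sequential free energies add, so n₃E°₃ = n₁E°₁ + n₂E°₂.
With n₃ = 3, and the known step contributing 1×(+1.82) V, the unknown satisfies 2·E° = 3×(+0.42) − 1×(+1.82) = -0.560.
E° = -0.560 / 2 = -0.280 V.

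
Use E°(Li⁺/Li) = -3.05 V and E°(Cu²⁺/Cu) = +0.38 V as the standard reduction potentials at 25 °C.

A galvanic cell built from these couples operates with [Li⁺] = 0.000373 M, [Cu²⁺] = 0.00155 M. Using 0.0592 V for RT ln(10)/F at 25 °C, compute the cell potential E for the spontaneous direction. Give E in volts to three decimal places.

Cu²⁺/Cu is the cathode (higher E°), Li⁺/Li the anode: E°cell = +0.38 − (-3.05) = +3.43 V, n = 2.
Overall: Cu²⁺(aq) + 2 Li(s) → Cu(s) + 2 Li⁺(aq)
Q = [Li⁺]^2 / ([Cu²⁺]); log Q = -4.047.
E = E° − (0.0592/n) log Q = +3.43 − (0.0592/2)(-4.047) = +3.550 V.

+3.550 V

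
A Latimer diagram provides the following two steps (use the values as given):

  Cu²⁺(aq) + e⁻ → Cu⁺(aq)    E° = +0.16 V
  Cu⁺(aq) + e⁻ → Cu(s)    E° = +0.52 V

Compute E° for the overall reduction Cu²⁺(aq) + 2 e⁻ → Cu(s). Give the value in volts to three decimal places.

+0.340 V

Since ΔG° = −nFE° is additive over sequential reductions, n₃E°₃ = n₁E°₁ + n₂E°₂.
E°₃ = (1×+0.16 + 1×+0.52) / 2 = (+0.680) / 2 = +0.340 V.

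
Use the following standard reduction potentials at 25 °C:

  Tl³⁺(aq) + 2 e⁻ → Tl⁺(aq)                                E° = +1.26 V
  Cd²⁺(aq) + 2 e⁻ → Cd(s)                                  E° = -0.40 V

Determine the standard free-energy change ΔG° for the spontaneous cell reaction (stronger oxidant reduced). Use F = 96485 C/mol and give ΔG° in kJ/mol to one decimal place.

-320.3 kJ/mol

Tl³⁺/Tl⁺ (E° = +1.26 V) is the cathode; Cd²⁺/Cd (E° = -0.40 V) is the anode, so E°cell = +1.66 V.
Balancing electrons gives n = 2 (lcm of 2 and 2).
ΔG° = −nFE° = −(2)(96485)(+1.66) = -320,330 J = -320.3 kJ/mol.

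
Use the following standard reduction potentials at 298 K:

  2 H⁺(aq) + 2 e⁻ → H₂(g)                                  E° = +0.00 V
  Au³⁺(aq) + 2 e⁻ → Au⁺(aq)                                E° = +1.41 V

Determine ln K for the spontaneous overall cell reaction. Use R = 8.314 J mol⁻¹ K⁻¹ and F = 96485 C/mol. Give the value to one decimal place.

Cathode: Au³⁺/Au⁺; anode: H⁺/H₂. E°cell = (+1.41) − (+0.00) = +1.41 V, with n = 2.
ΔG° = −nFE° = −RT ln K, so ln K = nFE°/(RT) = (2)(96485)(+1.41) / ((8.314)(298)) = 109.820.

109.8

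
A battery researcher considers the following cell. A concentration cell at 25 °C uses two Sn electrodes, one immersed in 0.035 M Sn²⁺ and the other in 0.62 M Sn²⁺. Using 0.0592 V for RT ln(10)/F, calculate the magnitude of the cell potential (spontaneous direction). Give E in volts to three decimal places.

For a concentration cell E°cell = 0. The 0.62 M side is the cathode (reduction is favoured where [Sn²⁺] is higher).
With n = 2, E = −(0.0592/2) log([Sn²⁺]ₐₙ/[Sn²⁺]꜀ₐₜ) = −(0.0592/2) log(0.035/0.62) = −(0.0592/2)(-1.248) = +0.037 V.

+0.037 V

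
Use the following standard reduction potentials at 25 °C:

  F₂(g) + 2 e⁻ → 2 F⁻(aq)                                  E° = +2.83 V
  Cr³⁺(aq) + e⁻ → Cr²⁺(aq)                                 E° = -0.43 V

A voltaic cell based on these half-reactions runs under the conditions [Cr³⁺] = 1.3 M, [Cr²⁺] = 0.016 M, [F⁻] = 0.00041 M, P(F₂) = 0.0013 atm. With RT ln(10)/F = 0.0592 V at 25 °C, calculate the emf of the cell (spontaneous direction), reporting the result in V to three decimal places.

F₂/F⁻ is the cathode (higher E°), Cr³⁺/Cr²⁺ the anode: E°cell = +2.83 − (-0.43) = +3.26 V, n = 2.
Overall: F₂(g) + 2 Cr²⁺(aq) → 2 F⁻(aq) + 2 Cr³⁺(aq)
Q = [F⁻]^2·[Cr³⁺]^2 / (P(F₂)·[Cr²⁺]^2); log Q = -0.069.
E = E° − (0.0592/n) log Q = +3.26 − (0.0592/2)(-0.069) = +3.262 V.

+3.262 V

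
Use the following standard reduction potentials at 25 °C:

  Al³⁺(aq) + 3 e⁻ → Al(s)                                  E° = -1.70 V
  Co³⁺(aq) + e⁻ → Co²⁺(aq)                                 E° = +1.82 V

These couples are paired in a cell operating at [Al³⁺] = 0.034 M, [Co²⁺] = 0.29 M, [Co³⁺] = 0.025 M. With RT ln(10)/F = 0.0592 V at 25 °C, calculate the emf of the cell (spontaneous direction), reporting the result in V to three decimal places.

+3.486 V

Co³⁺/Co²⁺ is the cathode (higher E°), Al³⁺/Al the anode: E°cell = +1.82 − (-1.70) = +3.52 V, n = 3.
Overall: 3 Co³⁺(aq) + Al(s) → 3 Co²⁺(aq) + Al³⁺(aq)
Q = [Co²⁺]^3·[Al³⁺] / ([Co³⁺]^3); log Q = 1.725.
E = E° − (0.0592/n) log Q = +3.52 − (0.0592/3)(1.725) = +3.486 V.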